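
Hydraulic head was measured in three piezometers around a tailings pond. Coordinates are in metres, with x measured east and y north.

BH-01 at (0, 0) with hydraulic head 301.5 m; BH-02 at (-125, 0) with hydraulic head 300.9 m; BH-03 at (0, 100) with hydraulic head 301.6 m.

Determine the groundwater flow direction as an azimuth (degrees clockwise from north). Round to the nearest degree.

∂h/∂x = (300.9 − 301.5) / (-125 − 0) = +0.004800
∂h/∂y = (301.6 − 301.5) / (100 − 0) = +0.001000
Flow direction (−∇h) has components (-0.004800 E, -0.001000 N).
Azimuth = atan2(E, N) = atan2(-0.004800, -0.001000) = 258.2° ≈ 258°.

258°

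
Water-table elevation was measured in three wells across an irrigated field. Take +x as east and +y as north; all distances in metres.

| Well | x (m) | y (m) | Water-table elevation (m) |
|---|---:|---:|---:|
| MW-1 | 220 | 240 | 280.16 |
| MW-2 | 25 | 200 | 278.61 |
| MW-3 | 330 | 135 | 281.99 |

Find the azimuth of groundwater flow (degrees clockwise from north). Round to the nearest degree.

Differences from MW-1: to MW-2 (Δx, Δy, Δh) = (-195, -40, -1.55); to MW-3 = (110, -105, +1.83).
Determinant of the coordinate differences = (-195)·(-105) − 110·(-40) = 24875.
∂h/∂x = [(-1.55)·(-105) − (+1.83)·(-40)] / 24875 = +0.009485
∂h/∂y = [(-195)·(+1.83) − 110·(-1.55)] / 24875 = -0.007491
Flow direction (−∇h) has components (-0.009485 E, +0.007491 N).
Azimuth = atan2(E, N) = atan2(-0.009485, +0.007491) = 308.3° ≈ 308°.

308°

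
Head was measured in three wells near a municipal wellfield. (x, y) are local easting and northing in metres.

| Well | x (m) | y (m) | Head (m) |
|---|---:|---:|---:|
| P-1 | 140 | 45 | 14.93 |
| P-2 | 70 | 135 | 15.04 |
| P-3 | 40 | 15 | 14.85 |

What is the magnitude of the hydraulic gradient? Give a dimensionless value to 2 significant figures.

Differences from P-1: to P-2 (Δx, Δy, Δh) = (-70, 90, +0.11); to P-3 = (-100, -30, -0.08).
Solve a·Δx + b·Δy = Δh: det = (-70)·(-30) − (-100)·90 = 11100.
∂h/∂x = [(+0.11)·(-30) − (-0.08)·90] / 11100 = +0.0003514
∂h/∂y = [(-70)·(-0.08) − (-100)·(+0.11)] / 11100 = +0.001495
|∇h| = √(0.0003514² + 0.001495²) = 0.001536

0.0015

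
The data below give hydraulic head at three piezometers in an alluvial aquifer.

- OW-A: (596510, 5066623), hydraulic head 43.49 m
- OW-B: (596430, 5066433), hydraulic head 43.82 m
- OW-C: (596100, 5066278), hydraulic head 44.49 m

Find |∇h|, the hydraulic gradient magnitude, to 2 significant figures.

0.0019

Three-point gradient (reference OW-A): Δ to OW-B = (-80, -190, +0.33), Δ to OW-C = (-410, -345, +1.00).
∂h/∂x = -0.001514, ∂h/∂y = -0.001099 (det = -50300).
|∇h| = √(-0.001514² + -0.001099²) = 0.001871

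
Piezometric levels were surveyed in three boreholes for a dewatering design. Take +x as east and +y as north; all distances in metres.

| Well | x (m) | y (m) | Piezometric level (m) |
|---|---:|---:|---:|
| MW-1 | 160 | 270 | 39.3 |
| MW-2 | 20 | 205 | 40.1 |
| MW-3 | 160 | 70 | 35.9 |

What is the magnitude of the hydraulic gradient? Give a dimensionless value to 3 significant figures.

0.0218

With h = a·x + b·y + c and MW-1 as origin, the differences give:
  (-140)·a + (-65)·b = +0.8
  0·a + (-200)·b = -3.4
Eliminate b (×(-200) and ×(-65), subtract): 28000·a = -381.00 → a = ∂h/∂x = -0.01361
Back-substitute: b = ∂h/∂y = +0.01700.
|∇h| = √(-0.01361² + 0.01700²) = 0.02178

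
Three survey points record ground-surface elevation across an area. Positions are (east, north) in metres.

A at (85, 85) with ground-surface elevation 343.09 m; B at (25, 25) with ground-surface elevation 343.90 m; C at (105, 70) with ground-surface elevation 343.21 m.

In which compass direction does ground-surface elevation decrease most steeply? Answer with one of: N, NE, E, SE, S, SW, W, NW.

N

Taking A as reference: B−A = (-60, -60, +0.81); C−A = (20, -15, +0.12).
Solve a·Δx + b·Δy = Δz: det = (-60)·(-15) − 20·(-60) = 2100.
∂z/∂x = [(+0.81)·(-15) − (+0.12)·(-60)] / 2100 = -0.002357
∂z/∂y = [(-60)·(+0.12) − 20·(+0.81)] / 2100 = -0.01114
Steepest decrease is along −∇f = (+0.002357 E, +0.01114 N) → north.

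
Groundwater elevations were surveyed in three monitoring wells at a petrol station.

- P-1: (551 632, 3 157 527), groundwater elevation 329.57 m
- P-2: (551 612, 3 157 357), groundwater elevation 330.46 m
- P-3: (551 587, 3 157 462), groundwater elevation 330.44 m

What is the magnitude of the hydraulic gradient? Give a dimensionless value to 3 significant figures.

Taking P-1 as reference: P-2−P-1 = (-20, -170, +0.89); P-3−P-1 = (-45, -65, +0.87).
Determinant of the coordinate differences = (-20)·(-65) − (-45)·(-170) = -6350.
∂h/∂x = [(+0.89)·(-65) − (+0.87)·(-170)] / -6350 = -0.01418
∂h/∂y = [(-20)·(+0.87) − (-45)·(+0.89)] / -6350 = -0.003567
|∇h| = √(-0.01418² + -0.003567²) = 0.01462

0.0146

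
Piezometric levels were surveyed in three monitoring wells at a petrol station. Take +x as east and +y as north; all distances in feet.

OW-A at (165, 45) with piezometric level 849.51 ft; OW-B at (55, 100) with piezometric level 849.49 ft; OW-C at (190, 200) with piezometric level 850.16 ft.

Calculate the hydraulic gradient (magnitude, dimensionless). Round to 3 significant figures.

0.00439

Three-point gradient (reference OW-A): Δ to OW-B = (-110, 55, -0.02), Δ to OW-C = (25, 155, +0.65).
∂h/∂x = +0.002109, ∂h/∂y = +0.003853 (det = -18425).
|∇h| = √(0.002109² + 0.003853²) = 0.004392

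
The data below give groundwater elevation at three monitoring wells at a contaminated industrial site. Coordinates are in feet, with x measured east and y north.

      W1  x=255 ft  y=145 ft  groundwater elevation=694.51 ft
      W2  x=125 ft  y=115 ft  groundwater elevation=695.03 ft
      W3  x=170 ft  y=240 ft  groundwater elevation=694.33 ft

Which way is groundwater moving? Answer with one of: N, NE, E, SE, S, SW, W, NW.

With h = a·x + b·y + c and W1 as origin, the differences give:
  (-130)·a + (-30)·b = +0.52
  (-85)·a + 95·b = -0.18
Eliminate b (×95 and ×(-30), subtract): -14900·a = 44.000 → a = ∂h/∂x = -0.002953
Back-substitute: b = ∂h/∂y = -0.004537.
Flow = −∇h = (+0.002953 east, +0.004537 north), which points northeast.

NE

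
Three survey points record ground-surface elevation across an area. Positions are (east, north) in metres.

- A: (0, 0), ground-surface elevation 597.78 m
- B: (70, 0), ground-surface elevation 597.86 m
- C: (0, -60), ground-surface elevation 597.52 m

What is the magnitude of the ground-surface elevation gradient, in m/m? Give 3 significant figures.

∂z/∂x = (597.86 − 597.78) / (70 − 0) = +0.001143
∂z/∂y = (597.52 − 597.78) / (-60 − 0) = +0.004333
|∇f| = √(0.001143² + 0.004333²) = 0.004481 m/m

0.00448 m/m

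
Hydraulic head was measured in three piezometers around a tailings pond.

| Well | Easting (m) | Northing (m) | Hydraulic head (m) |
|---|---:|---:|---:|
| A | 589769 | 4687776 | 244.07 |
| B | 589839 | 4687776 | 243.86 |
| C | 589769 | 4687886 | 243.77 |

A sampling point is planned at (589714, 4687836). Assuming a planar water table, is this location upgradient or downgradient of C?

upgradient

∂h/∂x = (243.86 − 244.07) / (589839 − 589769) = -0.003000
∂h/∂y = (243.77 − 244.07) / (4687886 − 4687776) = -0.002727
Head at (589714, 4687836) = 244.07 + (-0.003000)·(-55) + (-0.002727)·(60) = 244.07 m.
That is higher than the 243.77 m at C, so the point is upgradient.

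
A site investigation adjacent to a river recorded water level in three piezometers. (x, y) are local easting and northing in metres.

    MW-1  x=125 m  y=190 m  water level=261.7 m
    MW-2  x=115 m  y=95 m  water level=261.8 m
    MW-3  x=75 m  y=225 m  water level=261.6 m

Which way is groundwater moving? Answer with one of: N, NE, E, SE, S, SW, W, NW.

NW

Taking MW-1 as reference: MW-2−MW-1 = (-10, -95, +0.1); MW-3−MW-1 = (-50, 35, -0.1).
Solve a·Δx + b·Δy = Δh: det = (-10)·35 − (-50)·(-95) = -5100.
∂h/∂x = [(+0.1)·35 − (-0.1)·(-95)] / -5100 = +0.001176
∂h/∂y = [(-10)·(-0.1) − (-50)·(+0.1)] / -5100 = -0.001176
Flow = −∇h = (-0.001176 east, +0.001176 north), which points northwest.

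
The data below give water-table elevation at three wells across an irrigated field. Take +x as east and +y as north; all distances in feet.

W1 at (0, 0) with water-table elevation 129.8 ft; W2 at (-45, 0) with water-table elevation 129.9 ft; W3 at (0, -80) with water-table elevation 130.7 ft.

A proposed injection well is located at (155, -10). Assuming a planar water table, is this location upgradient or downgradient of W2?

downgradient

∂h/∂x = (129.9 − 129.8) / (-45 − 0) = -0.002222
∂h/∂y = (130.7 − 129.8) / (-80 − 0) = -0.01125
Head at (155, -10) = 129.8 + (-0.002222)·(155) + (-0.01125)·(-10) = 129.57 ft.
That is lower than the 129.9 ft at W2, so the point is downgradient.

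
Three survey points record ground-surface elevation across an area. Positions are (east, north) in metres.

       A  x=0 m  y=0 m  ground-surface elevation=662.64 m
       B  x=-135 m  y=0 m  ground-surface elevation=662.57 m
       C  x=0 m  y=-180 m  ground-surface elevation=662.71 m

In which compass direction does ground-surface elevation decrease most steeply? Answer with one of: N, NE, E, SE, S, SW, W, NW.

∂z/∂x = (662.57 − 662.64) / (-135 − 0) = +0.0005185
∂z/∂y = (662.71 − 662.64) / (-180 − 0) = -0.0003889
Steepest decrease is along −∇f = (-0.0005185 E, +0.0003889 N) → northwest.

NW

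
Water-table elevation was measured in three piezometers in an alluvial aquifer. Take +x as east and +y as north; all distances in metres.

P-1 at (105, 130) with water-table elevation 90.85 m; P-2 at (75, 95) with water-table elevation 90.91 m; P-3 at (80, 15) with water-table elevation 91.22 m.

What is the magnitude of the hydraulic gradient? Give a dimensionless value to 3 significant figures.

0.00441

Differences from P-1: to P-2 (Δx, Δy, Δh) = (-30, -35, +0.06); to P-3 = (-25, -115, +0.37).
Solve a·Δx + b·Δy = Δh: det = (-30)·(-115) − (-25)·(-35) = 2575.
∂h/∂x = [(+0.06)·(-115) − (+0.37)·(-35)] / 2575 = +0.002350
∂h/∂y = [(-30)·(+0.37) − (-25)·(+0.06)] / 2575 = -0.003728
|∇h| = √(0.002350² + -0.003728²) = 0.004407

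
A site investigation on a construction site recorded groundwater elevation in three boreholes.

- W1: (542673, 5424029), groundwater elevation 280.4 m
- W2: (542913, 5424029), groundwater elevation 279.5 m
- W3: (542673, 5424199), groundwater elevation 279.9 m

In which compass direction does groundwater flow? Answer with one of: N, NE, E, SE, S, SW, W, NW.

∂h/∂x = (279.5 − 280.4) / (542913 − 542673) = -0.003750
∂h/∂y = (279.9 − 280.4) / (5424199 − 5424029) = -0.002941
Flow = −∇h = (+0.003750 east, +0.002941 north), which points northeast.

NE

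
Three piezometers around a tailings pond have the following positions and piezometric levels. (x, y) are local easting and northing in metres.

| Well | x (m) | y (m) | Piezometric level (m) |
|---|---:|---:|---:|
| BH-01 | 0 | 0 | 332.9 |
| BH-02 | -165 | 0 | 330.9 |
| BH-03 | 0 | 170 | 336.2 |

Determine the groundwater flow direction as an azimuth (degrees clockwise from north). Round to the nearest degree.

212°

∂h/∂x = (330.9 − 332.9) / (-165 − 0) = +0.01212
∂h/∂y = (336.2 − 332.9) / (170 − 0) = +0.01941
Flow direction (−∇h) has components (-0.01212 E, -0.01941 N).
Azimuth = atan2(E, N) = atan2(-0.01212, -0.01941) = 212.0° ≈ 212°.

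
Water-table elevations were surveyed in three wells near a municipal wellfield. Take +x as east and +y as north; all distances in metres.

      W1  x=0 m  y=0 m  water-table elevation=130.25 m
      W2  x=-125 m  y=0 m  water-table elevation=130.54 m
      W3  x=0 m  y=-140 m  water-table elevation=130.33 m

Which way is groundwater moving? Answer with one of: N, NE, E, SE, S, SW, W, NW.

∂h/∂x = (130.54 − 130.25) / (-125 − 0) = -0.002320
∂h/∂y = (130.33 − 130.25) / (-140 − 0) = -0.0005714
Flow = −∇h = (+0.002320 east, +0.0005714 north), which points east.

E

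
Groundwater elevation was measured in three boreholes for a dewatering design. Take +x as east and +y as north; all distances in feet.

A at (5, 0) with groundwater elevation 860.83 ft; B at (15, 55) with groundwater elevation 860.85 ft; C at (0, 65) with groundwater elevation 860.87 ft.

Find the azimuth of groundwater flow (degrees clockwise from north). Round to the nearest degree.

Three-point gradient (reference A): Δ to B = (10, 55, +0.02), Δ to C = (-5, 65, +0.04).
∂h/∂x = -0.0009730, ∂h/∂y = +0.0005405 (det = 925).
Flow direction (−∇h) has components (+0.0009730 E, -0.0005405 N).
Azimuth = atan2(E, N) = atan2(+0.0009730, -0.0005405) = 119.1° ≈ 119°.

119°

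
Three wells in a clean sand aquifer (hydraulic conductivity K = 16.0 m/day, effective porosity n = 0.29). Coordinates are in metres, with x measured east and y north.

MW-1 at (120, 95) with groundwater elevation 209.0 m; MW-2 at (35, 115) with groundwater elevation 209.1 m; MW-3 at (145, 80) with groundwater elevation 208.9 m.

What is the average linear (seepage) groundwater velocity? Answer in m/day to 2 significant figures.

Differences from MW-1: to MW-2 (Δx, Δy, Δh) = (-85, 20, +0.1); to MW-3 = (25, -15, -0.1).
Solve a·Δx + b·Δy = Δh: det = (-85)·(-15) − 25·20 = 775.
∂h/∂x = [(+0.1)·(-15) − (-0.1)·20] / 775 = +0.0006452
∂h/∂y = [(-85)·(-0.1) − 25·(+0.1)] / 775 = +0.007742
|∇h| = √(0.0006452² + 0.007742²) = 0.007769
Seepage velocity v = K·i/n = 16.0 × 0.007769 / 0.29 = 0.4286 m/day.

0.43 m/day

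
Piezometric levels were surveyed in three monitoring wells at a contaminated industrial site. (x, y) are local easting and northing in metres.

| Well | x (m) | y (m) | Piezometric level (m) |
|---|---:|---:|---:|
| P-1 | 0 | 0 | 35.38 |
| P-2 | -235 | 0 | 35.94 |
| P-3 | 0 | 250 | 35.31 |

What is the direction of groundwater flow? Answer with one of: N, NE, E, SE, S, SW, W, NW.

E

∂h/∂x = (35.94 − 35.38) / (-235 − 0) = -0.002383
∂h/∂y = (35.31 − 35.38) / (250 − 0) = -0.0002800
Flow = −∇h = (+0.002383 east, +0.0002800 north), which points east.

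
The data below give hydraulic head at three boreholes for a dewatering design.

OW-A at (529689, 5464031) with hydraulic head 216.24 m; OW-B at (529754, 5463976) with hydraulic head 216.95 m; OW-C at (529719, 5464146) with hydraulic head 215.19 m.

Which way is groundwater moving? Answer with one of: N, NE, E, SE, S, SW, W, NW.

Three-point gradient (reference OW-A): Δ to OW-B = (65, -55, +0.71), Δ to OW-C = (30, 115, -1.05).
∂h/∂x = +0.002619, ∂h/∂y = -0.009814 (det = 9125).
Flow = −∇h = (-0.002619 east, +0.009814 north), which points north.

N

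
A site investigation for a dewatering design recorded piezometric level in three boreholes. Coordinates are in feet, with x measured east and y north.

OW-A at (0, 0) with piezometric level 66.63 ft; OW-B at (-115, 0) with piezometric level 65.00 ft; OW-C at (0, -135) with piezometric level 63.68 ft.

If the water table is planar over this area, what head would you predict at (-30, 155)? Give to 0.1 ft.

69.6 ft

∂h/∂x = (65.00 − 66.63) / (-115 − 0) = +0.01417
∂h/∂y = (63.68 − 66.63) / (-135 − 0) = +0.02185
h(-30, 155) = 66.63 + (+0.01417)·(-30) + (+0.02185)·(155) = 66.63 -0.425 +3.387 = 69.592 ft.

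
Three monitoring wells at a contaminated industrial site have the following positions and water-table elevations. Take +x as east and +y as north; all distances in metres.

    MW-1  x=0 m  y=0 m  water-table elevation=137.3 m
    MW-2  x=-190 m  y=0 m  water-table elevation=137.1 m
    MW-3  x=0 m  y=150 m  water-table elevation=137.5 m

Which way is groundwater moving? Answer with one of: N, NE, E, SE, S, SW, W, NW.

∂h/∂x = (137.1 − 137.3) / (-190 − 0) = +0.001053
∂h/∂y = (137.5 − 137.3) / (150 − 0) = +0.001333
Flow = −∇h = (-0.001053 east, -0.001333 north), which points southwest.

SW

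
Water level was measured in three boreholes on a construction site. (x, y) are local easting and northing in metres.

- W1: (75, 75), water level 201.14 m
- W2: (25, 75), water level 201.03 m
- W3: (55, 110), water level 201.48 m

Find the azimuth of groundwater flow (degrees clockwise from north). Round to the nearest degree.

191°

Taking W1 as reference: W2−W1 = (-50, 0, -0.11); W3−W1 = (-20, 35, +0.34).
Determinant of the coordinate differences = (-50)·35 − (-20)·0 = -1750.
∂h/∂x = [(-0.11)·35 − (+0.34)·0] / -1750 = +0.002200
∂h/∂y = [(-50)·(+0.34) − (-20)·(-0.11)] / -1750 = +0.01097
Flow direction (−∇h) has components (-0.002200 E, -0.01097 N).
Azimuth = atan2(E, N) = atan2(-0.002200, -0.01097) = 191.3° ≈ 191°.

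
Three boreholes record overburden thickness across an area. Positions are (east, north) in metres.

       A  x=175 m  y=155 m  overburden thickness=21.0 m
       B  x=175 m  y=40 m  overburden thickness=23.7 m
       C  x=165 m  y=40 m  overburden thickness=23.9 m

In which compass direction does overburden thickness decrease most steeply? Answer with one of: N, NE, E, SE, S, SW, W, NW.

Taking A as reference: B−A = (0, -115, +2.7); C−A = (-10, -115, +2.9).
Determinant of the coordinate differences = 0·(-115) − (-10)·(-115) = -1150.
∂d/∂x = [(+2.7)·(-115) − (+2.9)·(-115)] / -1150 = -0.02000
∂d/∂y = [0·(+2.9) − (-10)·(+2.7)] / -1150 = -0.02348
Steepest decrease is along −∇f = (+0.02000 E, +0.02348 N) → northeast.

NE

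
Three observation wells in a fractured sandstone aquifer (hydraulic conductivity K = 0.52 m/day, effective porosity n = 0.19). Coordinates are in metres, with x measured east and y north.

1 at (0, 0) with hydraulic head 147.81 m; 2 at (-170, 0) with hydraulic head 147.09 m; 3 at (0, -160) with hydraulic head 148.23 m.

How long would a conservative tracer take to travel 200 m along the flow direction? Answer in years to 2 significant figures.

∂h/∂x = (147.09 − 147.81) / (-170 − 0) = +0.004235
∂h/∂y = (148.23 − 147.81) / (-160 − 0) = -0.002625
|∇h| = √(0.004235² + -0.002625²) = 0.004983
Seepage velocity v = K·i/n = 0.52 × 0.004983 / 0.19 = 0.01364 m/day.
t = 200 / 0.01364 = 1.466e+04 days = 40.1 years.

40 years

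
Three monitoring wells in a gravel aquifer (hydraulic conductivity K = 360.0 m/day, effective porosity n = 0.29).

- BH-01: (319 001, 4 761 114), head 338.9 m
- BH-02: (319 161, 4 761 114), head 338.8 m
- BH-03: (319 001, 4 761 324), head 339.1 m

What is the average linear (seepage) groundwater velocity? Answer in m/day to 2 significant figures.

∂h/∂x = (338.8 − 338.9) / (319161 − 319001) = -0.0006250
∂h/∂y = (339.1 − 338.9) / (4761324 − 4761114) = +0.0009524
|∇h| = √(-0.0006250² + 0.0009524²) = 0.001139
Seepage velocity v = K·i/n = 360.0 × 0.001139 / 0.29 = 1.414 m/day.

1.4 m/day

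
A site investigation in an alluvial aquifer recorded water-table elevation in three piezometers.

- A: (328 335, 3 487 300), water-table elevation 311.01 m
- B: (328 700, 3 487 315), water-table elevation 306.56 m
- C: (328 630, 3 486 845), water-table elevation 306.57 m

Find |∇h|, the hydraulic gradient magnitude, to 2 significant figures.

0.012

Taking A as reference: B−A = (365, 15, -4.45); C−A = (295, -455, -4.44).
Determinant of the coordinate differences = 365·(-455) − 295·15 = -170500.
∂h/∂x = [(-4.45)·(-455) − (-4.44)·15] / -170500 = -0.01227
∂h/∂y = [365·(-4.44) − 295·(-4.45)] / -170500 = +0.001806
|∇h| = √(-0.01227² + 0.001806²) = 0.0124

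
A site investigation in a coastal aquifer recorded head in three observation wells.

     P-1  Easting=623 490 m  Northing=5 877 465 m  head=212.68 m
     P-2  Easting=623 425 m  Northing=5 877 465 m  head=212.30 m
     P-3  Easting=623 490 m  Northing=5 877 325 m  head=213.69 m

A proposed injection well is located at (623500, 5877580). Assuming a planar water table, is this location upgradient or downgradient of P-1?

∂h/∂x = (212.30 − 212.68) / (623425 − 623490) = +0.005846
∂h/∂y = (213.69 − 212.68) / (5877325 − 5877465) = -0.007214
Head at (623500, 5877580) = 212.68 + (+0.005846)·(10) + (-0.007214)·(115) = 211.91 m.
That is lower than the 212.68 m at P-1, so the point is downgradient.

downgradient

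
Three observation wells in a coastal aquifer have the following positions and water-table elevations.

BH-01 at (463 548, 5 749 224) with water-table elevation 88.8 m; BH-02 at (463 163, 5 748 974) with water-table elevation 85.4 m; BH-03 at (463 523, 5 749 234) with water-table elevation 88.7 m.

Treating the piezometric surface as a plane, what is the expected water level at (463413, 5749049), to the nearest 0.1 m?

Taking BH-01 as reference: BH-02−BH-01 = (-385, -250, -3.4); BH-03−BH-01 = (-25, 10, -0.1).
Solve a·Δx + b·Δy = Δh: det = (-385)·10 − (-25)·(-250) = -10100.
∂h/∂x = [(-3.4)·10 − (-0.1)·(-250)] / -10100 = +0.005842
∂h/∂y = [(-385)·(-0.1) − (-25)·(-3.4)] / -10100 = +0.004604
h(463413, 5749049) = 88.8 + (+0.005842)·(-135) + (+0.004604)·(-175) = 88.8 -0.789 -0.806 = 87.206 m.

87.2 m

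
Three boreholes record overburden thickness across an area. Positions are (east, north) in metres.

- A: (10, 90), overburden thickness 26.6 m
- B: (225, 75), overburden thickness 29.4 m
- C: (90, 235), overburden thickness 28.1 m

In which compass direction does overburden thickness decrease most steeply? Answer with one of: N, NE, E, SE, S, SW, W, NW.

Differences from A: to B (Δx, Δy, Δh) = (215, -15, +2.8); to C = (80, 145, +1.5).
Solve a·Δx + b·Δy = Δd: det = 215·145 − 80·(-15) = 32375.
∂d/∂x = [(+2.8)·145 − (+1.5)·(-15)] / 32375 = +0.01324
∂d/∂y = [215·(+1.5) − 80·(+2.8)] / 32375 = +0.003042
Steepest decrease is along −∇f = (-0.01324 E, -0.003042 N) → west.

W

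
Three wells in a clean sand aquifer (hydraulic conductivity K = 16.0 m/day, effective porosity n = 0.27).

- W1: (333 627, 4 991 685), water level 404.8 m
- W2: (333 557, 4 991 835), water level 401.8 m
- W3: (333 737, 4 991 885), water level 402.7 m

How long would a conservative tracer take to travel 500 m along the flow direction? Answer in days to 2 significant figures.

Three-point gradient (reference W1): Δ to W2 = (-70, 150, -3.0), Δ to W3 = (110, 200, -2.1).
∂h/∂x = +0.009344, ∂h/∂y = -0.01564 (det = -30500).
|∇h| = √(0.009344² + -0.01564²) = 0.01822
Seepage velocity v = K·i/n = 16.0 × 0.01822 / 0.27 = 1.08 m/day.
t = 500 / 1.08 = 463 days.

460 days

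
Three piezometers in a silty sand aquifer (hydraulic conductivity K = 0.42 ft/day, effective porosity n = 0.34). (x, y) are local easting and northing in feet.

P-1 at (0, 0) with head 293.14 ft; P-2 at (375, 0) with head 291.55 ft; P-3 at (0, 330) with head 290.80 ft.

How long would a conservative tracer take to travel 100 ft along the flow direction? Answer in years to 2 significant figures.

27 years

∂h/∂x = (291.55 − 293.14) / (375 − 0) = -0.004240
∂h/∂y = (290.80 − 293.14) / (330 − 0) = -0.007091
|∇h| = √(-0.004240² + -0.007091²) = 0.008262
Seepage velocity v = K·i/n = 0.42 × 0.008262 / 0.34 = 0.01021 ft/day.
t = 100 / 0.01021 = 9794 days = 26.8 years.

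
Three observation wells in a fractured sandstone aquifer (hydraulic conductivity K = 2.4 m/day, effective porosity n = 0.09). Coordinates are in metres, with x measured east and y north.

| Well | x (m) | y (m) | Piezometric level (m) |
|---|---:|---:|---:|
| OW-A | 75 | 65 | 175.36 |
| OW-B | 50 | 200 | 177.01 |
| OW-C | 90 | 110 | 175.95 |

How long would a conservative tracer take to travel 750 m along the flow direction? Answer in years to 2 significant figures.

With h = a·x + b·y + c and OW-A as origin, the differences give:
  (-25)·a + 135·b = +1.65
  15·a + 45·b = +0.59
Eliminate b (×45 and ×135, subtract): -3150·a = -5.400 → a = ∂h/∂x = +0.001714
Back-substitute: b = ∂h/∂y = +0.01254.
|∇h| = √(0.001714² + 0.01254²) = 0.01266
Seepage velocity v = K·i/n = 2.4 × 0.01266 / 0.09 = 0.3376 m/day.
t = 750 / 0.3376 = 2222 days = 6.08 years.

6.1 years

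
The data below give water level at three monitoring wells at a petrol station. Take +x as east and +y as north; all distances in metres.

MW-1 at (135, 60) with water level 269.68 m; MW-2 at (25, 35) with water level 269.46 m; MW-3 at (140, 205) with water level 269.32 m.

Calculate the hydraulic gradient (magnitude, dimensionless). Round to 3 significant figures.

Differences from MW-1: to MW-2 (Δx, Δy, Δh) = (-110, -25, -0.22); to MW-3 = (5, 145, -0.36).
Determinant of the coordinate differences = (-110)·145 − 5·(-25) = -15825.
∂h/∂x = [(-0.22)·145 − (-0.36)·(-25)] / -15825 = +0.002585
∂h/∂y = [(-110)·(-0.36) − 5·(-0.22)] / -15825 = -0.002572
|∇h| = √(0.002585² + -0.002572²) = 0.003647

0.00365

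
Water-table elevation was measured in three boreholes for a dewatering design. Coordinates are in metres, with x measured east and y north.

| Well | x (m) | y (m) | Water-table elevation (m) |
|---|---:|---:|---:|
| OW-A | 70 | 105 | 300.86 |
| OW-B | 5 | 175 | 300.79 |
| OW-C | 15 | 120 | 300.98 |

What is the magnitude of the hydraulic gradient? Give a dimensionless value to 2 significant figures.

With h = a·x + b·y + c and OW-A as origin, the differences give:
  (-65)·a + 70·b = -0.07
  (-55)·a + 15·b = +0.12
Eliminate b (×15 and ×70, subtract): 2875·a = -9.450 → a = ∂h/∂x = -0.003287
Back-substitute: b = ∂h/∂y = -0.004052.
|∇h| = √(-0.003287² + -0.004052²) = 0.005218

0.0052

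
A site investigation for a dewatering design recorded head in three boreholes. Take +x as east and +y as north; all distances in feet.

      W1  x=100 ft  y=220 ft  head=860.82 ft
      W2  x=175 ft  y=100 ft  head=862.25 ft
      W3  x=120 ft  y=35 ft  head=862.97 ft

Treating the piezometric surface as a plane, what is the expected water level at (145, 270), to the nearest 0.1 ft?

Taking W1 as reference: W2−W1 = (75, -120, +1.43); W3−W1 = (20, -185, +2.15).
Determinant of the coordinate differences = 75·(-185) − 20·(-120) = -11475.
∂h/∂x = [(+1.43)·(-185) − (+2.15)·(-120)] / -11475 = +0.0005708
∂h/∂y = [75·(+2.15) − 20·(+1.43)] / -11475 = -0.01156
h(145, 270) = 860.82 + (+0.0005708)·(45) + (-0.01156)·(50) = 860.82 +0.026 -0.578 = 860.268 ft.

860.3 ft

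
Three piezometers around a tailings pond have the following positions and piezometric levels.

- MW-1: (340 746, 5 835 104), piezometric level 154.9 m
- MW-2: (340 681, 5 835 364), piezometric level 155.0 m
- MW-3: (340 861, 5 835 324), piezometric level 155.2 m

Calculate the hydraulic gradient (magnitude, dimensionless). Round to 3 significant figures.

0.00145

Taking MW-1 as reference: MW-2−MW-1 = (-65, 260, +0.1); MW-3−MW-1 = (115, 220, +0.3).
Determinant of the coordinate differences = (-65)·220 − 115·260 = -44200.
∂h/∂x = [(+0.1)·220 − (+0.3)·260] / -44200 = +0.001267
∂h/∂y = [(-65)·(+0.3) − 115·(+0.1)] / -44200 = +0.0007014
|∇h| = √(0.001267² + 0.0007014²) = 0.001448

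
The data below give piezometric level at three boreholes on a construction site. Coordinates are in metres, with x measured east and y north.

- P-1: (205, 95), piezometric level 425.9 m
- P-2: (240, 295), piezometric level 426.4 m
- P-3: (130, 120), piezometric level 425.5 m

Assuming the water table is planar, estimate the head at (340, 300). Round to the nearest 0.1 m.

Taking P-1 as reference: P-2−P-1 = (35, 200, +0.5); P-3−P-1 = (-75, 25, -0.4).
Solve a·Δx + b·Δy = Δh: det = 35·25 − (-75)·200 = 15875.
∂h/∂x = [(+0.5)·25 − (-0.4)·200] / 15875 = +0.005827
∂h/∂y = [35·(-0.4) − (-75)·(+0.5)] / 15875 = +0.001480
h(340, 300) = 425.9 + (+0.005827)·(135) + (+0.001480)·(205) = 425.9 +0.787 +0.303 = 426.990 m.

427.0 m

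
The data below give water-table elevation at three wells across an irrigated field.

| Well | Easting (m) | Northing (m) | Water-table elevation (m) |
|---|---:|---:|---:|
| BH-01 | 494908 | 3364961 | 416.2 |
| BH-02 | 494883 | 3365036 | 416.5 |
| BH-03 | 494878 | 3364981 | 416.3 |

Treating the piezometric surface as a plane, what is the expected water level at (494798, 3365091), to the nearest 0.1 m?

Taking BH-01 as reference: BH-02−BH-01 = (-25, 75, +0.3); BH-03−BH-01 = (-30, 20, +0.1).
Solve a·Δx + b·Δy = Δh: det = (-25)·20 − (-30)·75 = 1750.
∂h/∂x = [(+0.3)·20 − (+0.1)·75] / 1750 = -0.0008571
∂h/∂y = [(-25)·(+0.1) − (-30)·(+0.3)] / 1750 = +0.003714
h(494798, 3365091) = 416.2 + (-0.0008571)·(-110) + (+0.003714)·(130) = 416.2 +0.094 +0.483 = 416.777 m.

416.8 m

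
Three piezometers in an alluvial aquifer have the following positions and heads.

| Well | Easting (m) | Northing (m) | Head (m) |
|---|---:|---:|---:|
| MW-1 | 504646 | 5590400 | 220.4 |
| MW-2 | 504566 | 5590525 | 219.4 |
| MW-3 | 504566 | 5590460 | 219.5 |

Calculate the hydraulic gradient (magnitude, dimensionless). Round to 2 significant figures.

0.010

Taking MW-1 as reference: MW-2−MW-1 = (-80, 125, -1.0); MW-3−MW-1 = (-80, 60, -0.9).
Determinant of the coordinate differences = (-80)·60 − (-80)·125 = 5200.
∂h/∂x = [(-1.0)·60 − (-0.9)·125] / 5200 = +0.01010
∂h/∂y = [(-80)·(-0.9) − (-80)·(-1.0)] / 5200 = -0.001538
|∇h| = √(0.01010² + -0.001538²) = 0.01022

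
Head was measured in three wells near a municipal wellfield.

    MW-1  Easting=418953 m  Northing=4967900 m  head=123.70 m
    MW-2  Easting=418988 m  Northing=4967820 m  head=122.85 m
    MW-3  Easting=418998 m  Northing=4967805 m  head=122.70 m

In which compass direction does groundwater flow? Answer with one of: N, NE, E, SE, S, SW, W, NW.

Taking MW-1 as reference: MW-2−MW-1 = (35, -80, -0.85); MW-3−MW-1 = (45, -95, -1.00).
Solve a·Δx + b·Δy = Δh: det = 35·(-95) − 45·(-80) = 275.
∂h/∂x = [(-0.85)·(-95) − (-1.00)·(-80)] / 275 = +0.002727
∂h/∂y = [35·(-1.00) − 45·(-0.85)] / 275 = +0.01182
Flow = −∇h = (-0.002727 east, -0.01182 north), which points south.

S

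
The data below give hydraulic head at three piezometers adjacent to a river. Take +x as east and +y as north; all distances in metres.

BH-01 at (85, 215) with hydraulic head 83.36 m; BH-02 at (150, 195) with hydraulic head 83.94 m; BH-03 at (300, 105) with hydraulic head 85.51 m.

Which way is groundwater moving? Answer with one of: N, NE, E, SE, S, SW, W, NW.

Taking BH-01 as reference: BH-02−BH-01 = (65, -20, +0.58); BH-03−BH-01 = (215, -110, +2.15).
Solve a·Δx + b·Δy = Δh: det = 65·(-110) − 215·(-20) = -2850.
∂h/∂x = [(+0.58)·(-110) − (+2.15)·(-20)] / -2850 = +0.007298
∂h/∂y = [65·(+2.15) − 215·(+0.58)] / -2850 = -0.005281
Flow = −∇h = (-0.007298 east, +0.005281 north), which points northwest.

NW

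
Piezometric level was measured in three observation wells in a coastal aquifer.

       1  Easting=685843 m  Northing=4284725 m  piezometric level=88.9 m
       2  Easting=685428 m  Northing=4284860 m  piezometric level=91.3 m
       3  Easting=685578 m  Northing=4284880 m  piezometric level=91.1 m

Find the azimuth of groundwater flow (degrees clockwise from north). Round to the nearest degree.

165°

Taking 1 as reference: 2−1 = (-415, 135, +2.4); 3−1 = (-265, 155, +2.2).
Solve a·Δx + b·Δy = Δh: det = (-415)·155 − (-265)·135 = -28550.
∂h/∂x = [(+2.4)·155 − (+2.2)·135] / -28550 = -0.002627
∂h/∂y = [(-415)·(+2.2) − (-265)·(+2.4)] / -28550 = +0.009702
Flow direction (−∇h) has components (+0.002627 E, -0.009702 N).
Azimuth = atan2(E, N) = atan2(+0.002627, -0.009702) = 164.8° ≈ 165°.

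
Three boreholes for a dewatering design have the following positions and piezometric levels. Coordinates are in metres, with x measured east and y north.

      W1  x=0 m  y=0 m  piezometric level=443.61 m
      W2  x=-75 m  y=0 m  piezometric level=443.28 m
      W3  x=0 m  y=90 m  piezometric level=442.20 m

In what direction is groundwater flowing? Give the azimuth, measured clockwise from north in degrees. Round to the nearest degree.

∂h/∂x = (443.28 − 443.61) / (-75 − 0) = +0.004400
∂h/∂y = (442.20 − 443.61) / (90 − 0) = -0.01567
Flow direction (−∇h) has components (-0.004400 E, +0.01567 N).
Azimuth = atan2(E, N) = atan2(-0.004400, +0.01567) = 344.3° ≈ 344°.

344°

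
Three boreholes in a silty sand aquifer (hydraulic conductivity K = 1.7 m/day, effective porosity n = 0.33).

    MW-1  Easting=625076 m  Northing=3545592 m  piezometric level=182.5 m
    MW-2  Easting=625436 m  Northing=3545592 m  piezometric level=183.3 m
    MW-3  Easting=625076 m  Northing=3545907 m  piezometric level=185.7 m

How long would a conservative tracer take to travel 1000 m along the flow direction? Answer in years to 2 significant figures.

∂h/∂x = (183.3 − 182.5) / (625436 − 625076) = +0.002222
∂h/∂y = (185.7 − 182.5) / (3545907 − 3545592) = +0.01016
|∇h| = √(0.002222² + 0.01016²) = 0.0104
Seepage velocity v = K·i/n = 1.7 × 0.0104 / 0.33 = 0.05358 m/day.
t = 1000 / 0.05358 = 1.866e+04 days = 51.1 years.

51 years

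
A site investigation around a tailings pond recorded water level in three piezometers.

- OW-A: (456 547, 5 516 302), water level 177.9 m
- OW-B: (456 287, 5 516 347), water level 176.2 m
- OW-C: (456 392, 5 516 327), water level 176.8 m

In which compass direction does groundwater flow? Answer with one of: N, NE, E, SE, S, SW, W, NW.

Taking OW-A as reference: OW-B−OW-A = (-260, 45, -1.7); OW-C−OW-A = (-155, 25, -1.1).
Solve a·Δx + b·Δy = Δh: det = (-260)·25 − (-155)·45 = 475.
∂h/∂x = [(-1.7)·25 − (-1.1)·45] / 475 = +0.01474
∂h/∂y = [(-260)·(-1.1) − (-155)·(-1.7)] / 475 = +0.04737
Flow = −∇h = (-0.01474 east, -0.04737 north), which points south.

S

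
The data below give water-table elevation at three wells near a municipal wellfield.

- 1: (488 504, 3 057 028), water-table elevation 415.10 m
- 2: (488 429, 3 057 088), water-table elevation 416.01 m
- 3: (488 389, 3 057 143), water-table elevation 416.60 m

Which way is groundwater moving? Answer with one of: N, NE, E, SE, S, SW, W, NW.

Taking 1 as reference: 2−1 = (-75, 60, +0.91); 3−1 = (-115, 115, +1.50).
Solve a·Δx + b·Δy = Δh: det = (-75)·115 − (-115)·60 = -1725.
∂h/∂x = [(+0.91)·115 − (+1.50)·60] / -1725 = -0.008493
∂h/∂y = [(-75)·(+1.50) − (-115)·(+0.91)] / -1725 = +0.004551
Flow = −∇h = (+0.008493 east, -0.004551 north), which points southeast.

SE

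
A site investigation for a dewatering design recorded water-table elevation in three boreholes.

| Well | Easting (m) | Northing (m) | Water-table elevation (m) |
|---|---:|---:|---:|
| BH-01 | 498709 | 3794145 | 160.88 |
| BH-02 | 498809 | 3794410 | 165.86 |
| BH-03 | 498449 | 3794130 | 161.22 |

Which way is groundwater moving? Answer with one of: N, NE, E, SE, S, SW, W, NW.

Taking BH-01 as reference: BH-02−BH-01 = (100, 265, +4.98); BH-03−BH-01 = (-260, -15, +0.34).
Solve a·Δx + b·Δy = Δh: det = 100·(-15) − (-260)·265 = 67400.
∂h/∂x = [(+4.98)·(-15) − (+0.34)·265] / 67400 = -0.002445
∂h/∂y = [100·(+0.34) − (-260)·(+4.98)] / 67400 = +0.01972
Flow = −∇h = (+0.002445 east, -0.01972 north), which points south.

S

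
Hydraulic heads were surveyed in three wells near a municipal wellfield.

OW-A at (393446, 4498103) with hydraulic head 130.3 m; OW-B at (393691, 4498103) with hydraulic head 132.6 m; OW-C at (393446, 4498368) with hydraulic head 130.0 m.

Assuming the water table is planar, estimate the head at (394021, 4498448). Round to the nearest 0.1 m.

135.3 m

∂h/∂x = (132.6 − 130.3) / (393691 − 393446) = +0.009388
∂h/∂y = (130.0 − 130.3) / (4498368 − 4498103) = -0.001132
h(394021, 4498448) = 130.3 + (+0.009388)·(575) + (-0.001132)·(345) = 130.3 +5.398 -0.391 = 135.307 m.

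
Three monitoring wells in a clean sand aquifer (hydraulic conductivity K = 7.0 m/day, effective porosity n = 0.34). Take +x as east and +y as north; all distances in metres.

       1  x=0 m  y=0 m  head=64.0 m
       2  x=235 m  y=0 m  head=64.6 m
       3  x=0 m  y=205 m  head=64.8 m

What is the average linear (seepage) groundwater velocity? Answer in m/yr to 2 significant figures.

∂h/∂x = (64.6 − 64.0) / (235 − 0) = +0.002553
∂h/∂y = (64.8 − 64.0) / (205 − 0) = +0.003902
|∇h| = √(0.002553² + 0.003902²) = 0.004663
Seepage velocity v = K·i/n = 7.0 × 0.004663 / 0.34 = 0.096 m/day = 35.06 m/yr.

35 m/yr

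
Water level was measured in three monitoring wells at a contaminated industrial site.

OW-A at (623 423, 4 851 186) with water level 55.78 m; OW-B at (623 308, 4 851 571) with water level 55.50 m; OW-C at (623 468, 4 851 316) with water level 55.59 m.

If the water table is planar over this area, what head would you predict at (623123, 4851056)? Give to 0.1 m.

Taking OW-A as reference: OW-B−OW-A = (-115, 385, -0.28); OW-C−OW-A = (45, 130, -0.19).
Determinant of the coordinate differences = (-115)·130 − 45·385 = -32275.
∂h/∂x = [(-0.28)·130 − (-0.19)·385] / -32275 = -0.001139
∂h/∂y = [(-115)·(-0.19) − 45·(-0.28)] / -32275 = -0.001067
h(623123, 4851056) = 55.78 + (-0.001139)·(-300) + (-0.001067)·(-130) = 55.78 +0.342 +0.139 = 56.260 m.

56.3 m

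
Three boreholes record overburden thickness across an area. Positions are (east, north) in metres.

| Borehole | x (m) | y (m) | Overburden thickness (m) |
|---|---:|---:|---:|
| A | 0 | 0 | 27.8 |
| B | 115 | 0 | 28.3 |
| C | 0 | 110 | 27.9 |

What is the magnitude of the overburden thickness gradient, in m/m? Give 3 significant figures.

∂d/∂x = (28.3 − 27.8) / (115 − 0) = +0.004348
∂d/∂y = (27.9 − 27.8) / (110 − 0) = +0.0009091
|∇f| = √(0.004348² + 0.0009091²) = 0.004442 m/m

0.00444 m/m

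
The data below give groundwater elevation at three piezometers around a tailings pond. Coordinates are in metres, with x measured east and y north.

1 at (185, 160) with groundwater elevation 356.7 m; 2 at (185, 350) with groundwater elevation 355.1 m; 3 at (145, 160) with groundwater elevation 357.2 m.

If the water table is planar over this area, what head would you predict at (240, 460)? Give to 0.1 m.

353.5 m

With h = a·x + b·y + c and 1 as origin, the differences give:
  0·a + 190·b = -1.6
  (-40)·a + 0·b = +0.5
Eliminate b (×0 and ×190, subtract): 7600·a = -95.00 → a = ∂h/∂x = -0.01250
Back-substitute: b = ∂h/∂y = -0.008421.
h(240, 460) = 356.7 + (-0.01250)·(55) + (-0.008421)·(300) = 356.7 -0.688 -2.526 = 353.486 m.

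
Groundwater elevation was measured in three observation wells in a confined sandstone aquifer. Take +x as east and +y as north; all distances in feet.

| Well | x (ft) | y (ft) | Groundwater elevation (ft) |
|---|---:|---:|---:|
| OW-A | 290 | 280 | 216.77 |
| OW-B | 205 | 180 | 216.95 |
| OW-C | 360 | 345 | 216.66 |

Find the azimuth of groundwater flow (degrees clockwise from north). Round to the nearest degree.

348°

With h = a·x + b·y + c and OW-A as origin, the differences give:
  (-85)·a + (-100)·b = +0.18
  70·a + 65·b = -0.11
Eliminate b (×65 and ×(-100), subtract): 1475·a = 0.700 → a = ∂h/∂x = +0.0004746
Back-substitute: b = ∂h/∂y = -0.002203.
Flow direction (−∇h) has components (-0.0004746 E, +0.002203 N).
Azimuth = atan2(E, N) = atan2(-0.0004746, +0.002203) = 347.8° ≈ 348°.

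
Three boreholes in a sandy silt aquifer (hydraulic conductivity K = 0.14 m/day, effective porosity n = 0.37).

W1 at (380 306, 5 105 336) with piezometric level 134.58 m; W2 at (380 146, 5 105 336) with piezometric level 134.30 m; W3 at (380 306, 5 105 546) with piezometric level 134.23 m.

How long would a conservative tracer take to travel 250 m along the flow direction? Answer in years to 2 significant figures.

750 years

∂h/∂x = (134.30 − 134.58) / (380146 − 380306) = +0.001750
∂h/∂y = (134.23 − 134.58) / (5105546 − 5105336) = -0.001667
|∇h| = √(0.001750² + -0.001667²) = 0.002417
Seepage velocity v = K·i/n = 0.14 × 0.002417 / 0.37 = 0.0009145 m/day.
t = 250 / 0.0009145 = 2.734e+05 days = 749 years.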